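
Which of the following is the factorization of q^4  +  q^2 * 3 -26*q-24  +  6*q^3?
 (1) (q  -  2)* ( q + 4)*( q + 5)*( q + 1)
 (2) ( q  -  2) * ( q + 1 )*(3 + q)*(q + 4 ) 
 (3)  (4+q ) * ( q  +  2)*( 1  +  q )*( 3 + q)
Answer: 2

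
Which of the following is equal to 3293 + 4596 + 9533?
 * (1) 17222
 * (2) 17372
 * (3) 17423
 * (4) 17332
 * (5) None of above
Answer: 5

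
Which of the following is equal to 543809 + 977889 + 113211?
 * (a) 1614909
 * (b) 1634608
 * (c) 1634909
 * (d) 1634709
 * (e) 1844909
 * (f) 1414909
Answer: c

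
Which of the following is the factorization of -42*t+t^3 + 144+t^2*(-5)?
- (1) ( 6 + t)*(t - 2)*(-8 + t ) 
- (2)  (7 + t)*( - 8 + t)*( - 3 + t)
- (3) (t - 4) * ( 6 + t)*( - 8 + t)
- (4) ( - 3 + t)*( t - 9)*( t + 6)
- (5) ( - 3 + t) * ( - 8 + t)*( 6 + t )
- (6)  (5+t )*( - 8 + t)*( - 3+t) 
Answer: 5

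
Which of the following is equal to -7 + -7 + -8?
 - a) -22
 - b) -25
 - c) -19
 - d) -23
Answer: a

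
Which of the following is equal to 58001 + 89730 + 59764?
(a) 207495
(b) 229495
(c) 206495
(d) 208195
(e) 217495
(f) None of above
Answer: a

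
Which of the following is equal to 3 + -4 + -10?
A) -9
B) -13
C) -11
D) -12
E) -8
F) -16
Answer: C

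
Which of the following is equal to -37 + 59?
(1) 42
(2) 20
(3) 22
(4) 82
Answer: 3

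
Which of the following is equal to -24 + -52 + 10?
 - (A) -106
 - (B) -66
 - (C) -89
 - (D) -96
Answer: B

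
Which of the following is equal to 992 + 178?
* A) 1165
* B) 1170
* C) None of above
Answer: B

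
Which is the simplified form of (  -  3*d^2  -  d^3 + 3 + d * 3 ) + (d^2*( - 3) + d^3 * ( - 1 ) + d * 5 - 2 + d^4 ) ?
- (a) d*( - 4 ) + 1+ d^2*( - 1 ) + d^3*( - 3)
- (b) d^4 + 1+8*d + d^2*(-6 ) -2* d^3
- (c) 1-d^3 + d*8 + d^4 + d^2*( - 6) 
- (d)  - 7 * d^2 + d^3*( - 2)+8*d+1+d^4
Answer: b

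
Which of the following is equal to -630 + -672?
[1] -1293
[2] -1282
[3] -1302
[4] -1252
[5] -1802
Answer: 3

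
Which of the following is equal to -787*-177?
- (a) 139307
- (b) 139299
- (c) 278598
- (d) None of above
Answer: b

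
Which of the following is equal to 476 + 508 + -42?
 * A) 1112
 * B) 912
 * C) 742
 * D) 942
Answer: D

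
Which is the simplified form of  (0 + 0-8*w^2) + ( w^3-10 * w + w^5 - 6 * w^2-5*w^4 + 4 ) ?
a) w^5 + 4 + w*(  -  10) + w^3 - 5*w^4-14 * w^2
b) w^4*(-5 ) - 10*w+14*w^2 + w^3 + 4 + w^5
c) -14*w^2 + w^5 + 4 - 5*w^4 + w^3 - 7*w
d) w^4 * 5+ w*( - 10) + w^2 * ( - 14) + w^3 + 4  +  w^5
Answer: a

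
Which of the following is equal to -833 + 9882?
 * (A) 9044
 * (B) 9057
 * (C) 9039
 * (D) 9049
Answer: D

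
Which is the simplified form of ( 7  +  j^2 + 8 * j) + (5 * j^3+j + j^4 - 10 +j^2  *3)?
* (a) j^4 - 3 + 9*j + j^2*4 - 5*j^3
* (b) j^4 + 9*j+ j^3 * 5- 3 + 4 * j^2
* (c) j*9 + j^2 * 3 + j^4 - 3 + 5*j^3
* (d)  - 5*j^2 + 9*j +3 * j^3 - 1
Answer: b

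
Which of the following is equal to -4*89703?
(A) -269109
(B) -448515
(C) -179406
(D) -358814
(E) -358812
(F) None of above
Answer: E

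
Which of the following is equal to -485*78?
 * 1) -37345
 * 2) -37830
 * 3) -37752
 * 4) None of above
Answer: 2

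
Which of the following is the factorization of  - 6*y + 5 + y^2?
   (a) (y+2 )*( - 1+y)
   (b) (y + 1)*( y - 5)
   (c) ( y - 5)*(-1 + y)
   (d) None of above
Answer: c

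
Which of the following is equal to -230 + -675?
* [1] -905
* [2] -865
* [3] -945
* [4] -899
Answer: 1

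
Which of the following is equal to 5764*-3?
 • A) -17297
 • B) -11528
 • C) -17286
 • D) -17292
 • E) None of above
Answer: D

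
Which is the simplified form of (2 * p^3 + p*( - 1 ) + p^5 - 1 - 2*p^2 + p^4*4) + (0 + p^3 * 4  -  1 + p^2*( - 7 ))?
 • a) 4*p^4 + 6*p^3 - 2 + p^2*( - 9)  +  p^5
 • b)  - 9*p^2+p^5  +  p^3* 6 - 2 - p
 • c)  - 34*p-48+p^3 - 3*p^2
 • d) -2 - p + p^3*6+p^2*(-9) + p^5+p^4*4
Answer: d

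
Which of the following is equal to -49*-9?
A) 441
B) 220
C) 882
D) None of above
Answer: A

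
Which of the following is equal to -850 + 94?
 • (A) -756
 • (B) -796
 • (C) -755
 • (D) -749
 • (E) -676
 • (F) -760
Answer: A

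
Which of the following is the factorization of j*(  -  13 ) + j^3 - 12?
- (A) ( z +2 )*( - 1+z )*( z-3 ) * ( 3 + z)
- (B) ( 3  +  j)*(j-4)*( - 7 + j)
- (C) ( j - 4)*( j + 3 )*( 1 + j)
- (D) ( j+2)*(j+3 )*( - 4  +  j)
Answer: C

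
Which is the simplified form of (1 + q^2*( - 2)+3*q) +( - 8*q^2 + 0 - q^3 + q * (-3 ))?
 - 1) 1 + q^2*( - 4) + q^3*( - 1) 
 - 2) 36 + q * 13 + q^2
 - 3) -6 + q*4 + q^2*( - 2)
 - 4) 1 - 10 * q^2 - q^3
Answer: 4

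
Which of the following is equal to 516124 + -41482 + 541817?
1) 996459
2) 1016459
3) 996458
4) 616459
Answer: 2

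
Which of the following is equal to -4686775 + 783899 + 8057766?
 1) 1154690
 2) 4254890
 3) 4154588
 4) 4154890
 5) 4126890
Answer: 4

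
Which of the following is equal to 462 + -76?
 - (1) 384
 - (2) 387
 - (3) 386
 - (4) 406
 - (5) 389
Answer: 3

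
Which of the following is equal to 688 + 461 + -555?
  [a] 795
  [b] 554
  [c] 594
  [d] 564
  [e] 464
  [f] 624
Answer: c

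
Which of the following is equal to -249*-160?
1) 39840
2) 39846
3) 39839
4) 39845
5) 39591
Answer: 1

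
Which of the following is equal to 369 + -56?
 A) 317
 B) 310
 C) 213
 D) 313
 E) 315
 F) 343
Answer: D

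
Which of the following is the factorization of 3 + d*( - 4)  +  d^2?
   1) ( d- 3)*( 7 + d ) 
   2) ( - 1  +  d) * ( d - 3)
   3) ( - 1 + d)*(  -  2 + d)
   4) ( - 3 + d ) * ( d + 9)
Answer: 2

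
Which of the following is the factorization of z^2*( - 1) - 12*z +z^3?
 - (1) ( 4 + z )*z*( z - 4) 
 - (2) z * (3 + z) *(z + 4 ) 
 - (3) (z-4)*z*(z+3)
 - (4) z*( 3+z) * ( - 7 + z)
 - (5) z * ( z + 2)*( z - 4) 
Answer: 3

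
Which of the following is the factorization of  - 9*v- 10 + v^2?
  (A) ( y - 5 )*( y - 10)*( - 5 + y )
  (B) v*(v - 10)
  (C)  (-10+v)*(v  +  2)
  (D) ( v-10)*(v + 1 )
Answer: D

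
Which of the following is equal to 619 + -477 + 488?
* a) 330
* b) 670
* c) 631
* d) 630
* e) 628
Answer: d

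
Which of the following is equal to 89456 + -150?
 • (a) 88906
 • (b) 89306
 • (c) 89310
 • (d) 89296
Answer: b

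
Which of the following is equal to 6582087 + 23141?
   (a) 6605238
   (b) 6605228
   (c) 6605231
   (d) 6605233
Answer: b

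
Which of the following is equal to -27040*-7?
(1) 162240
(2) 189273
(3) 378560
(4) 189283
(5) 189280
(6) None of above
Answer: 5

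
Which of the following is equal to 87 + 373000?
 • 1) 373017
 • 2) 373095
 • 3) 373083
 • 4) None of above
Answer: 4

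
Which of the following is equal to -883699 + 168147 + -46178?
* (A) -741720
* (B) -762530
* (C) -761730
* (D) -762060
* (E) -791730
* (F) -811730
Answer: C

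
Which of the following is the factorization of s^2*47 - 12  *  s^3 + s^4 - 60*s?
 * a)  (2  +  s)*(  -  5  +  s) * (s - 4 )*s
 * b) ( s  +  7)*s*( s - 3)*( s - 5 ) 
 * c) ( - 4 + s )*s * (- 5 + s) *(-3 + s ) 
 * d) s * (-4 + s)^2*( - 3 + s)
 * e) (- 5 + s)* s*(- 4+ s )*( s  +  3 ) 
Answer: c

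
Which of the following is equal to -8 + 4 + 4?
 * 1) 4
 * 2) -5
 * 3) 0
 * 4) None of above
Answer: 3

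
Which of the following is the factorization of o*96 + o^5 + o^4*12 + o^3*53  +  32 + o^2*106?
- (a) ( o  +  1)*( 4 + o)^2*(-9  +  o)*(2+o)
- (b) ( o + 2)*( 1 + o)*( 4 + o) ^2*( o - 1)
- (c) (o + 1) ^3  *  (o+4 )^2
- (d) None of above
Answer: d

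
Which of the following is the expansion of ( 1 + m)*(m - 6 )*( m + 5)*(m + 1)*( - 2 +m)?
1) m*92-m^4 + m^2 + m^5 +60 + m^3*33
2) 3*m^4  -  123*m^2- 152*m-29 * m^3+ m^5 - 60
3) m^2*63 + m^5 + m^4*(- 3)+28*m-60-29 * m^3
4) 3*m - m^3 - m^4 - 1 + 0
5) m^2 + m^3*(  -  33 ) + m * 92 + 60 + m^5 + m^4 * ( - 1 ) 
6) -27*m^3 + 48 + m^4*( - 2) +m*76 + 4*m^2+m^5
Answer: 5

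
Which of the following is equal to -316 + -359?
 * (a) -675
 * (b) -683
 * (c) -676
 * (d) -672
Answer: a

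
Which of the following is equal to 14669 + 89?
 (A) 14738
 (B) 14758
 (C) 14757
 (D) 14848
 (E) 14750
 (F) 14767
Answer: B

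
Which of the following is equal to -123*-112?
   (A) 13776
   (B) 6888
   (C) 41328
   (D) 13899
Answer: A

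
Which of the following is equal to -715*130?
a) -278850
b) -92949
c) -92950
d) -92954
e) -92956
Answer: c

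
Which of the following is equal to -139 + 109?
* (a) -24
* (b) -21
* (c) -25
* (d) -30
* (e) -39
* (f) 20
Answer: d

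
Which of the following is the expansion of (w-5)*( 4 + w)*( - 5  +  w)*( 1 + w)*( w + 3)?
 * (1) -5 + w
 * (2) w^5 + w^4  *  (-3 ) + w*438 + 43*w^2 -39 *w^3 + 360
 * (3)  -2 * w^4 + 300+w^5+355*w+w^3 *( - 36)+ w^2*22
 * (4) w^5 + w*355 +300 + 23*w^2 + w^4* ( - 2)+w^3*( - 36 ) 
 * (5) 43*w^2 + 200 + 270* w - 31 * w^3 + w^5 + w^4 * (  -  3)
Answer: 3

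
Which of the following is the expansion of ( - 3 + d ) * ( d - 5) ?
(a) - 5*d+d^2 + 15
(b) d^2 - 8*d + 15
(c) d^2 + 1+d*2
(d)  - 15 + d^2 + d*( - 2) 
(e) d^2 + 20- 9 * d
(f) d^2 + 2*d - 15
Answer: b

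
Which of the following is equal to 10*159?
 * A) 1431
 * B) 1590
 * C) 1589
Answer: B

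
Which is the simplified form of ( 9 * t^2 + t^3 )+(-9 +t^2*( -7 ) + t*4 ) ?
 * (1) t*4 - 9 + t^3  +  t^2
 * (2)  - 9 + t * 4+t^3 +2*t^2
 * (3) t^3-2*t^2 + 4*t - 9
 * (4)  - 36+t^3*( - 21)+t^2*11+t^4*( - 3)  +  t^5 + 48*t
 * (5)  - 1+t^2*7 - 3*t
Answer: 2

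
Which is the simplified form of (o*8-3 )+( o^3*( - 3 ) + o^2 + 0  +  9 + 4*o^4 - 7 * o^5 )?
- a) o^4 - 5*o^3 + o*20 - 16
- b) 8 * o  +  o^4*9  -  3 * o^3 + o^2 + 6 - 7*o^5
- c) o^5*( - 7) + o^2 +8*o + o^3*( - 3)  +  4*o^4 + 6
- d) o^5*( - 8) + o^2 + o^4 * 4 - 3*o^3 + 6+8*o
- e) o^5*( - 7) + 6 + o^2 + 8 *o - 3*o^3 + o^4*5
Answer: c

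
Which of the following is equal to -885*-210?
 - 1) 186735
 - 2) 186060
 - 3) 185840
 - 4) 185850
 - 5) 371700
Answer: 4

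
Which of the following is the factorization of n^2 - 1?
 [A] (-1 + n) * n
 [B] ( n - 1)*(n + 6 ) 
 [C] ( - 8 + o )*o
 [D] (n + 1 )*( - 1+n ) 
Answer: D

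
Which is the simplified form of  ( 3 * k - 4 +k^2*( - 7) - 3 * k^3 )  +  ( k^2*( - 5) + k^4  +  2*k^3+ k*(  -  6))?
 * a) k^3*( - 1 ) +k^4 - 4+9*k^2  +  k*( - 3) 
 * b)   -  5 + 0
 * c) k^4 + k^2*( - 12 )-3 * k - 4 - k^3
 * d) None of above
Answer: c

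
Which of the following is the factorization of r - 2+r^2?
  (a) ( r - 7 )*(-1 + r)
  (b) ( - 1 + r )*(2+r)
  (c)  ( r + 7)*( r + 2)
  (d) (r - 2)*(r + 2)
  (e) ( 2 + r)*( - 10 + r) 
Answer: b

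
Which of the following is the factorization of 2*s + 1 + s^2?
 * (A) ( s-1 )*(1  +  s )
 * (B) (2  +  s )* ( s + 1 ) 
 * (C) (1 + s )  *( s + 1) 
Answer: C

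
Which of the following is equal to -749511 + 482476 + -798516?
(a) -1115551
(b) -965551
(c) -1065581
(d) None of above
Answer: d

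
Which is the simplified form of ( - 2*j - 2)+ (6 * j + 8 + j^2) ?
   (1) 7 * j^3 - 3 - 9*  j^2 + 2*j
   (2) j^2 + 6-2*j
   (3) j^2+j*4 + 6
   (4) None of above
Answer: 3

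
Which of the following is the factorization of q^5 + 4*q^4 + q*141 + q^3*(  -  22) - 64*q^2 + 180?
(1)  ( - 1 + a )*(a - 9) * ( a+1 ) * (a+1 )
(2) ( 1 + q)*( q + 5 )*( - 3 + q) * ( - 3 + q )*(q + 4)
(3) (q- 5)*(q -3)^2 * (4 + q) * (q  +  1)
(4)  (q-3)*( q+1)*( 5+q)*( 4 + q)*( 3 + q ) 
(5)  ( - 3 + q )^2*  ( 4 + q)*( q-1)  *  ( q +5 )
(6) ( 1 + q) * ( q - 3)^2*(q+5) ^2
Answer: 2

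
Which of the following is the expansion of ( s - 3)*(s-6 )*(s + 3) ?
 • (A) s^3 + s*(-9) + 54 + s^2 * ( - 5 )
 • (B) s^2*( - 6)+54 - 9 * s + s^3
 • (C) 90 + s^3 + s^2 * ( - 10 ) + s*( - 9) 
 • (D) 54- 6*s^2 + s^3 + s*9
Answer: B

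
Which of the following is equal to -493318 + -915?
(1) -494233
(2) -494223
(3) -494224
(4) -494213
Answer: 1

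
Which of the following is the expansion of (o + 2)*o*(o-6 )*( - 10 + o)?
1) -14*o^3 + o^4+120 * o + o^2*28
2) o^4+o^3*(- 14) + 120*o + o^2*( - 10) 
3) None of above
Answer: 1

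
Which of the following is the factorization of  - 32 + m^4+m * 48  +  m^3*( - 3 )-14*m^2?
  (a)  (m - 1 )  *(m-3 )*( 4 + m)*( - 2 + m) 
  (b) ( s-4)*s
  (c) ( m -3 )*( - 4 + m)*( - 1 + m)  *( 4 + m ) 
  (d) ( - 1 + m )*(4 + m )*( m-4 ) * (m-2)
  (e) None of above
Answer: d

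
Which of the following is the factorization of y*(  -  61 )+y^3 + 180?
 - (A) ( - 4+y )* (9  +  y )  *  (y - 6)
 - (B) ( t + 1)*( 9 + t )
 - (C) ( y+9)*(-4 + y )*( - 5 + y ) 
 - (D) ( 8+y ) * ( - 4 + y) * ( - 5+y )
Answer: C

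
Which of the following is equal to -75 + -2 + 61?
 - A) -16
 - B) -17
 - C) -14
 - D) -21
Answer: A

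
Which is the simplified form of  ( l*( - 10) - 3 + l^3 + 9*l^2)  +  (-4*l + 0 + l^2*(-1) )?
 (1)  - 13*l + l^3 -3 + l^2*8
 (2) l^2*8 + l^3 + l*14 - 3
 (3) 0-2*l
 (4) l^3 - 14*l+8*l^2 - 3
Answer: 4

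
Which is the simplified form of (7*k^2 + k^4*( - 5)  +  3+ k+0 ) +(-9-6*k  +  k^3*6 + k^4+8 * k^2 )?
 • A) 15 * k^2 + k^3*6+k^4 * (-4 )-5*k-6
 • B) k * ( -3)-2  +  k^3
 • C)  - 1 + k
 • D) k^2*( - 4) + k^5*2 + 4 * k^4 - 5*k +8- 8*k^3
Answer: A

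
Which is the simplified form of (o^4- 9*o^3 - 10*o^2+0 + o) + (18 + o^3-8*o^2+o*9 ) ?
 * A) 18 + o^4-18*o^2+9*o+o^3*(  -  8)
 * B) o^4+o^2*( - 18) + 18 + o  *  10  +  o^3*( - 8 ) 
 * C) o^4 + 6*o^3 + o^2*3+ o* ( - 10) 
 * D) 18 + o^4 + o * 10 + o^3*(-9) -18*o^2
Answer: B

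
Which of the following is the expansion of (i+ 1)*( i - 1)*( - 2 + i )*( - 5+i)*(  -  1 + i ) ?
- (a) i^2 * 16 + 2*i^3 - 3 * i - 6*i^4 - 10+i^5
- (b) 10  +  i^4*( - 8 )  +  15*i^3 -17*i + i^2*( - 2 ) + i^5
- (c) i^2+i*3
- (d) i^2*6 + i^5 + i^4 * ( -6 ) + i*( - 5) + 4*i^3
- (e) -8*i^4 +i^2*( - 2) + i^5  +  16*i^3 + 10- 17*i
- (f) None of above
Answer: e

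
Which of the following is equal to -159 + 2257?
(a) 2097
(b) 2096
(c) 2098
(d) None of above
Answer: c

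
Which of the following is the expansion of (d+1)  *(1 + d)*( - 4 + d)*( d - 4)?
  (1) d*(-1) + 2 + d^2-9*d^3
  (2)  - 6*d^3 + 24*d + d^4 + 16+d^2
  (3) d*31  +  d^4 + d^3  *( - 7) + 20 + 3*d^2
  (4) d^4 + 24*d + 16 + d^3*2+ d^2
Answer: 2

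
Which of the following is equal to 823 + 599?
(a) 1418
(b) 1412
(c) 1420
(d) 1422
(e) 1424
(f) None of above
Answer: d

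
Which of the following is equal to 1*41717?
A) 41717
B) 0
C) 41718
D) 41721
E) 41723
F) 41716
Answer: A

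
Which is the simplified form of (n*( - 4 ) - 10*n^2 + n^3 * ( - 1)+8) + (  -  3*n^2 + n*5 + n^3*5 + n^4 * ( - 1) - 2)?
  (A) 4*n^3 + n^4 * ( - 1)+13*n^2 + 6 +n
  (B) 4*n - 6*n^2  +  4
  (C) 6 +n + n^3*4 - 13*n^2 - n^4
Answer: C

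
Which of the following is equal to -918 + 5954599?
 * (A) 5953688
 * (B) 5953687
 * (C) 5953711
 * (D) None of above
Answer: D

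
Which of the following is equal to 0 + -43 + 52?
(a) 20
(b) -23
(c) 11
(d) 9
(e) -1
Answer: d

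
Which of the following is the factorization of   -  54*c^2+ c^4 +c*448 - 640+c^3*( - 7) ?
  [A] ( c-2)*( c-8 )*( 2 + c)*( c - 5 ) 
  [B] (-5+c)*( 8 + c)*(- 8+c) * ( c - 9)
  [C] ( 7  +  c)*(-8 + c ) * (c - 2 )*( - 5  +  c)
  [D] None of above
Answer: D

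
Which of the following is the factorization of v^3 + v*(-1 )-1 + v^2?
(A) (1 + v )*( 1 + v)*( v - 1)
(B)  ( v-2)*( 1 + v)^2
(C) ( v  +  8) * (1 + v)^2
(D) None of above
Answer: A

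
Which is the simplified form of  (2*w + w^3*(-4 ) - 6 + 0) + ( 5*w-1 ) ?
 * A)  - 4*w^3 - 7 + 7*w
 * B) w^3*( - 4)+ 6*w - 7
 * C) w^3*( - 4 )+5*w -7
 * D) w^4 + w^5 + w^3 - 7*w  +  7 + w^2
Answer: A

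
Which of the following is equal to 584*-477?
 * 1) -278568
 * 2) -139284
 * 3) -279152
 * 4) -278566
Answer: 1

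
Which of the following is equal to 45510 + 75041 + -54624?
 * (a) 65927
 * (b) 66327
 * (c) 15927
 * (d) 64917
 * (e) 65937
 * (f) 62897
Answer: a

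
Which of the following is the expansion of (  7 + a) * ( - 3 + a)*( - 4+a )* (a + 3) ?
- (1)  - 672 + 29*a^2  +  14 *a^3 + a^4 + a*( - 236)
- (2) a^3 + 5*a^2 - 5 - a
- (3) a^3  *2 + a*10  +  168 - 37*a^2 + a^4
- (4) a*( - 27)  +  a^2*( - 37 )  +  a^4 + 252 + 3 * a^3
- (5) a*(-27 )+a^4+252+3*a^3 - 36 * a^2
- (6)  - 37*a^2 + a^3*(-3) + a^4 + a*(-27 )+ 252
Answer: 4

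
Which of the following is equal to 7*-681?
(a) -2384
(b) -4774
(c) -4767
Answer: c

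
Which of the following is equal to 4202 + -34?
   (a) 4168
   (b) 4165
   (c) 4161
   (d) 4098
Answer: a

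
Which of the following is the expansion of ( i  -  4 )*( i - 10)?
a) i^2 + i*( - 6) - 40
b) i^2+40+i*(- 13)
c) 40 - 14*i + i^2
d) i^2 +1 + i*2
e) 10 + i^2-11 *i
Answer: c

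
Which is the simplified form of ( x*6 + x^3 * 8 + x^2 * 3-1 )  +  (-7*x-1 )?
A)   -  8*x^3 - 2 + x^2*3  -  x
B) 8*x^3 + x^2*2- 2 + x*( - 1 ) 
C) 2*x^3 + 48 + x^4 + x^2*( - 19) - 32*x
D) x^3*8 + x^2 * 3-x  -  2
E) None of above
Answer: D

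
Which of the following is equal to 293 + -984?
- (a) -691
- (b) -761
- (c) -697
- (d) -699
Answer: a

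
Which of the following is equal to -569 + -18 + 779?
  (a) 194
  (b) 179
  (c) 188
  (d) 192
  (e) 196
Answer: d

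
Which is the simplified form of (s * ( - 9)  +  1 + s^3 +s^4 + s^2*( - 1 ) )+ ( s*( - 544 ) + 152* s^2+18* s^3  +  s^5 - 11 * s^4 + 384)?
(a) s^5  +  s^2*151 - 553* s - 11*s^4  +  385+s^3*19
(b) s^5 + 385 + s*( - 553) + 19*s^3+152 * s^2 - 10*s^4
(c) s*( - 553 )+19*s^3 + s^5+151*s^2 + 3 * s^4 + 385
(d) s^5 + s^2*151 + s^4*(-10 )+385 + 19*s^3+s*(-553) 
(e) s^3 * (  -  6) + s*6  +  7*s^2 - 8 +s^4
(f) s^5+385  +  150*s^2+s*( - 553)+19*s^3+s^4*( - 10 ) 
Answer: d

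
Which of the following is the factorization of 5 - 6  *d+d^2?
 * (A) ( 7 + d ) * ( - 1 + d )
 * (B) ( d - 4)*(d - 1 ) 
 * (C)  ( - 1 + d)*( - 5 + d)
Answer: C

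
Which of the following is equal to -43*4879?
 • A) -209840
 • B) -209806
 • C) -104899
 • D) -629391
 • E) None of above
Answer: E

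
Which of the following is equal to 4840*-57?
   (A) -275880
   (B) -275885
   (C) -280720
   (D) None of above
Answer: A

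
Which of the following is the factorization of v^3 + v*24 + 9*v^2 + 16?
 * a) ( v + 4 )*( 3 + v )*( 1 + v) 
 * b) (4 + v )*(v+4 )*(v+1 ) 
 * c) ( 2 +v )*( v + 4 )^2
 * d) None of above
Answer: b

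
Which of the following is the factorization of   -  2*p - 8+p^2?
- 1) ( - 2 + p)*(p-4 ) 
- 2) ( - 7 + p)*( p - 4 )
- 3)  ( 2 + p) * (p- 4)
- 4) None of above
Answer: 3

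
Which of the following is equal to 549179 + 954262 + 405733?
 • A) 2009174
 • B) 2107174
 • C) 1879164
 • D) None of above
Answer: D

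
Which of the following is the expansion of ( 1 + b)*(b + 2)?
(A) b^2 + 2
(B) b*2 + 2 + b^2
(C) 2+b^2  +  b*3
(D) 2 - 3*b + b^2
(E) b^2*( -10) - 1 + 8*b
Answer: C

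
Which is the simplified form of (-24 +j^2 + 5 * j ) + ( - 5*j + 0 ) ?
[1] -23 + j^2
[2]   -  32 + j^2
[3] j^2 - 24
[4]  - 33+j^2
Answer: 3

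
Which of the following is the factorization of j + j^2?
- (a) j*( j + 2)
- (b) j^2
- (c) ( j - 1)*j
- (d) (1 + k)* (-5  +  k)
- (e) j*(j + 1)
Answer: e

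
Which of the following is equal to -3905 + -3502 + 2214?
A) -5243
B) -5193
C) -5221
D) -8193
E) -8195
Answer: B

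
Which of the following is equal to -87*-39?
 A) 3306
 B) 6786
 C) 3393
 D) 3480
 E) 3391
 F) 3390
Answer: C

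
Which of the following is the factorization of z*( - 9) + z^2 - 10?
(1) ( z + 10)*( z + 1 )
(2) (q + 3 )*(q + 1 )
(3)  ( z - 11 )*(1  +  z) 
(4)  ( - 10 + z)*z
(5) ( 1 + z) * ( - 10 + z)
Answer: 5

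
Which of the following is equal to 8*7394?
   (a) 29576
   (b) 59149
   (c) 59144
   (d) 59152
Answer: d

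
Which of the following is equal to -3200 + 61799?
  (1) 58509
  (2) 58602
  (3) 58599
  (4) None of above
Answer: 3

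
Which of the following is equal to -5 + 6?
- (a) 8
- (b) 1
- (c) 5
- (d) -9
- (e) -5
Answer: b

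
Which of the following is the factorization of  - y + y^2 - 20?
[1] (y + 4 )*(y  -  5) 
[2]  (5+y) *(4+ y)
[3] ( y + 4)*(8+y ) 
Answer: 1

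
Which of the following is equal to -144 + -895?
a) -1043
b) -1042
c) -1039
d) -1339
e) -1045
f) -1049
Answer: c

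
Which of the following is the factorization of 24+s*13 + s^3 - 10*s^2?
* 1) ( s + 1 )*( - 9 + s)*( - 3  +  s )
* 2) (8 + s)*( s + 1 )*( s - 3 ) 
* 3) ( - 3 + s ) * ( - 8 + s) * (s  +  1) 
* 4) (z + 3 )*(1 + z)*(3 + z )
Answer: 3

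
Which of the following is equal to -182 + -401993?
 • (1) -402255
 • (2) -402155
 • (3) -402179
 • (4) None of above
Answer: 4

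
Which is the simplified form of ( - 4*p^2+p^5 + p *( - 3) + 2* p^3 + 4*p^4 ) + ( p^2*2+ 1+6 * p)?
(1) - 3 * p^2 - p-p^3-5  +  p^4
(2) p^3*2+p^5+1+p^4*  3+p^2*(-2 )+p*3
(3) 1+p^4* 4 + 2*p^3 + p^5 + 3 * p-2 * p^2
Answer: 3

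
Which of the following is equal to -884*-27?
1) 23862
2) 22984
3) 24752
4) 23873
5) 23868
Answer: 5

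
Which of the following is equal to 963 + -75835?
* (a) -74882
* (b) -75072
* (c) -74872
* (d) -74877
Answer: c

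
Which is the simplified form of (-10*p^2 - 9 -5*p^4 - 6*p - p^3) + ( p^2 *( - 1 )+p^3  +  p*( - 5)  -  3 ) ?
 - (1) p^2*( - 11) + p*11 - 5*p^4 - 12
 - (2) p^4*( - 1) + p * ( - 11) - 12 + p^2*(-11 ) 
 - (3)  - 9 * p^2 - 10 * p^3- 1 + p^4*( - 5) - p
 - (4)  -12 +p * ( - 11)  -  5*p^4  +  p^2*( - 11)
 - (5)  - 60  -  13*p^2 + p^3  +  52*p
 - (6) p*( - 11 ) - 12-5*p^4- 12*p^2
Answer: 4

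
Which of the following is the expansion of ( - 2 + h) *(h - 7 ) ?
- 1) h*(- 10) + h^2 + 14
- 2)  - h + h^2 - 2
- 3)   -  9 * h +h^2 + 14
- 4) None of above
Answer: 3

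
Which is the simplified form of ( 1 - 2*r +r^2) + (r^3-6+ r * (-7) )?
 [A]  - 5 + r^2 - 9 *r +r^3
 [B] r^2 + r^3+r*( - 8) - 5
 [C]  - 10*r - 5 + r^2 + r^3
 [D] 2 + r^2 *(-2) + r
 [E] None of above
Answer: A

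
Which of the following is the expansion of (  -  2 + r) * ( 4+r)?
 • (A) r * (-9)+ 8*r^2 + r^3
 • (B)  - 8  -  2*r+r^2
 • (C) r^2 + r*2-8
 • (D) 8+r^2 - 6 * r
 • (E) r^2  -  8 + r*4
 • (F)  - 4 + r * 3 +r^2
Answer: C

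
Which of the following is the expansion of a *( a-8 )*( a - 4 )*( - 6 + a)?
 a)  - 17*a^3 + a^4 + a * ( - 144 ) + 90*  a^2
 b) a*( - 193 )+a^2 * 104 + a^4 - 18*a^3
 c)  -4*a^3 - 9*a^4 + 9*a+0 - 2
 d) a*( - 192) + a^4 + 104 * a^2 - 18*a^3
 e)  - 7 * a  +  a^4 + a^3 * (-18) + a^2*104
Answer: d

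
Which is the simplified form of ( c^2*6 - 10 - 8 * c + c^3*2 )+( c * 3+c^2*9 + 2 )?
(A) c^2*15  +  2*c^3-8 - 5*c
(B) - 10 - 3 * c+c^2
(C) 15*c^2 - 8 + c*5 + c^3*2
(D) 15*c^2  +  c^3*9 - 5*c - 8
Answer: A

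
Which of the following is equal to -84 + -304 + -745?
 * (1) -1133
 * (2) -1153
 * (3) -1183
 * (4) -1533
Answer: 1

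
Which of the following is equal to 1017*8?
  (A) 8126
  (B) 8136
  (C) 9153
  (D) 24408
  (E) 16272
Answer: B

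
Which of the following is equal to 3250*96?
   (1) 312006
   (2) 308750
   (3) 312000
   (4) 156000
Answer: 3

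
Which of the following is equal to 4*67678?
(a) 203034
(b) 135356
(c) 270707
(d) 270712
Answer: d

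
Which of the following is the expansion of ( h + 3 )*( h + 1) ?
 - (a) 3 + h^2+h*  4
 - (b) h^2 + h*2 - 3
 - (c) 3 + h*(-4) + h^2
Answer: a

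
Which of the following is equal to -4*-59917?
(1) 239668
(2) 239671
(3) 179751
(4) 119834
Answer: 1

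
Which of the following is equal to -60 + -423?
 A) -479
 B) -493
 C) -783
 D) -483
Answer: D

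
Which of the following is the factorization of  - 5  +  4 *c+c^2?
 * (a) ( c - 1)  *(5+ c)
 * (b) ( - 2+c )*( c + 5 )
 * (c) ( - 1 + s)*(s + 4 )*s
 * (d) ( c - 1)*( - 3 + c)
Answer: a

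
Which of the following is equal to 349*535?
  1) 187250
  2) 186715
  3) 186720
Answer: 2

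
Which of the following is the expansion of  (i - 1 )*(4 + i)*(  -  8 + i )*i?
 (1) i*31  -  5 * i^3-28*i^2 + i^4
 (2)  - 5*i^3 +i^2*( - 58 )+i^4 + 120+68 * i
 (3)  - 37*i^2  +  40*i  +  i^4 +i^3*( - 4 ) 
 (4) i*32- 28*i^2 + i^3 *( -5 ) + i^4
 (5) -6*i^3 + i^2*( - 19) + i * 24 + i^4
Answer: 4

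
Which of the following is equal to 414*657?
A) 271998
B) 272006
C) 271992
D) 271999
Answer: A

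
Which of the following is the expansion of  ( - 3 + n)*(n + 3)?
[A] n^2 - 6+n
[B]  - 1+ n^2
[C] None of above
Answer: C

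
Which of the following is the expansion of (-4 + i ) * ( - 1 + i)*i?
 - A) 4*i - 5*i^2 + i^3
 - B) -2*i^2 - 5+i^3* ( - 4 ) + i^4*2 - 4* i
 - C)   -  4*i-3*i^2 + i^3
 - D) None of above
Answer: A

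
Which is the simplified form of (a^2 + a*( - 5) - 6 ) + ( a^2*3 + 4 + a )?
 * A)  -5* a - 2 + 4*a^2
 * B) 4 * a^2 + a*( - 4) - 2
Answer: B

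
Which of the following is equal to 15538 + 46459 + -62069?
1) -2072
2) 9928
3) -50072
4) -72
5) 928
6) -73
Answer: 4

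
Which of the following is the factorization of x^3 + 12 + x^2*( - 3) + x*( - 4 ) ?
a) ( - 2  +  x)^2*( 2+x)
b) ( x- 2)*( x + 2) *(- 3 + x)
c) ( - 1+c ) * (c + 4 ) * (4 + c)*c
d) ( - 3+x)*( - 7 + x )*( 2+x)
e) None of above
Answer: b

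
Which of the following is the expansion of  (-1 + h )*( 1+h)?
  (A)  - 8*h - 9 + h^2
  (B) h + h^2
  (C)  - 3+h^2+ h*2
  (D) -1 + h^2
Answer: D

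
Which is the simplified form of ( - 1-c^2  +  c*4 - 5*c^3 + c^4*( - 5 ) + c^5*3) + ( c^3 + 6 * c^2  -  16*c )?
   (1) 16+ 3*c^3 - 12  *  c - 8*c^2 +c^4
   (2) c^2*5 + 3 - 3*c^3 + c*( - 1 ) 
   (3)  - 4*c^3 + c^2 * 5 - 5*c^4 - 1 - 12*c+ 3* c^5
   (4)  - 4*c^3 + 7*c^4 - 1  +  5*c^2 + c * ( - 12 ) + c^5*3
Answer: 3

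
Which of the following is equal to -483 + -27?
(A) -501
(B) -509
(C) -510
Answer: C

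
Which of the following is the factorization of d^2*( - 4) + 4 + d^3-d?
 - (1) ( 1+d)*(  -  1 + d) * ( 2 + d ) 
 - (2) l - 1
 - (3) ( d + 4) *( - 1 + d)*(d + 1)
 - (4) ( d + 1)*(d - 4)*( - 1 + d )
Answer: 4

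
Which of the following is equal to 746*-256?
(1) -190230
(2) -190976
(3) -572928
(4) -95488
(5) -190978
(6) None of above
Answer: 2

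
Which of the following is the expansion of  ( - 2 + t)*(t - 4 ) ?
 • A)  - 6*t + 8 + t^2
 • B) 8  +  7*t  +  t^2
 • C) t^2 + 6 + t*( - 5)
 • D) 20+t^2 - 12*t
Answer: A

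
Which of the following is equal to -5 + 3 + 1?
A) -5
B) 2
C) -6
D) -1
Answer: D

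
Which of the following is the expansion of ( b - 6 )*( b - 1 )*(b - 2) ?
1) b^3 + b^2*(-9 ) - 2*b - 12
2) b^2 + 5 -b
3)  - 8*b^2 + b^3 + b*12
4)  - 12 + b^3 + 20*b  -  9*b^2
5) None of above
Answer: 4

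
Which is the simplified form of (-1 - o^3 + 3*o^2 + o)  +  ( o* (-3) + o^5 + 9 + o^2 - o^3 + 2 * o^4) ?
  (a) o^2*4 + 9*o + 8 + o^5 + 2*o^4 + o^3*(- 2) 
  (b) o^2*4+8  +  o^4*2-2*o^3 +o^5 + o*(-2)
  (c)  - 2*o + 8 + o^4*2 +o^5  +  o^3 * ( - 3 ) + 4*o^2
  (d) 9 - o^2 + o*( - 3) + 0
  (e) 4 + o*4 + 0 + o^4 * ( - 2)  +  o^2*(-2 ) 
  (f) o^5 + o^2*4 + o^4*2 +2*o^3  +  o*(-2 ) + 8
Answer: b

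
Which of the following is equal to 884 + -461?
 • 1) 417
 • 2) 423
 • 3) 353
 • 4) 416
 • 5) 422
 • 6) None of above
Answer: 2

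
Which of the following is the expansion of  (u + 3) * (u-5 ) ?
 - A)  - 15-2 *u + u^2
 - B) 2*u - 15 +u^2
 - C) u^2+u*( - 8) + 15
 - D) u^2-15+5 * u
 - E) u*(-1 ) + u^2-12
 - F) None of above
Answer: A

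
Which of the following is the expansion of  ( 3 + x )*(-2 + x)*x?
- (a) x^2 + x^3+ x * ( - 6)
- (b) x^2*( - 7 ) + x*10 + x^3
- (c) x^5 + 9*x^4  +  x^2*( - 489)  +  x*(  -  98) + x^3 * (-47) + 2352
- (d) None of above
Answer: a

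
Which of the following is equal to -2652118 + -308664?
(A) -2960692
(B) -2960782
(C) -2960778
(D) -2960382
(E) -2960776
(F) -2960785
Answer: B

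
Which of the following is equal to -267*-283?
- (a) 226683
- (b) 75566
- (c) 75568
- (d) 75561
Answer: d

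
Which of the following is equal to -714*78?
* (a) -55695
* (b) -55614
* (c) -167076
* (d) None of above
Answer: d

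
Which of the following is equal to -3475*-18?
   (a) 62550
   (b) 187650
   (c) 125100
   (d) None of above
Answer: a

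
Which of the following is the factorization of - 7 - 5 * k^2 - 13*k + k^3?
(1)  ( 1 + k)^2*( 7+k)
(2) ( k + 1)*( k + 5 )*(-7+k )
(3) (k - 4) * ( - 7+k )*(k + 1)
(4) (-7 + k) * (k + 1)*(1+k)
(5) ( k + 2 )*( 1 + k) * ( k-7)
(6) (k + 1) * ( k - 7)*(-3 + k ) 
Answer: 4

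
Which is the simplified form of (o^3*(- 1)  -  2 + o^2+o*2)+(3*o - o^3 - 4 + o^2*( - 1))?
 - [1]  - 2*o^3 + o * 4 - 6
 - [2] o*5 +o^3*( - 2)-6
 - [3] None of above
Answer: 2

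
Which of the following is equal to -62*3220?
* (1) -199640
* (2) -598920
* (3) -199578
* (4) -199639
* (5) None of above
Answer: 1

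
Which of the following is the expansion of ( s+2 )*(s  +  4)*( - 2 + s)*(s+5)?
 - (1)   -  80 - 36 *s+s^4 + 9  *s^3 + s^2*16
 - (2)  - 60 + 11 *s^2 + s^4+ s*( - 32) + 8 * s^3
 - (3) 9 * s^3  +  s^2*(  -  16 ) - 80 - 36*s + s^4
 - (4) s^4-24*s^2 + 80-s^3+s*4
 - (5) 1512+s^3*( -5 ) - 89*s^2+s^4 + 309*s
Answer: 1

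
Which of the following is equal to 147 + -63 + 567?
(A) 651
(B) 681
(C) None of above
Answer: A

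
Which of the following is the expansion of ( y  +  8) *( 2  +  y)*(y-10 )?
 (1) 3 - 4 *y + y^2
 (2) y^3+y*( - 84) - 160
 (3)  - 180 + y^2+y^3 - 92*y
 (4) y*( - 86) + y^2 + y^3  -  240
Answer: 2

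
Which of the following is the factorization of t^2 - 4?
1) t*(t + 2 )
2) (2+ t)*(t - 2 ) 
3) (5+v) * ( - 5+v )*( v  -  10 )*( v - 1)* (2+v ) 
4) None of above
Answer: 2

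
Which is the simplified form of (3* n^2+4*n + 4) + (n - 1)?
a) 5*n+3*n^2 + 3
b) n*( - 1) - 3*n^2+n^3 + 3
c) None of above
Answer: a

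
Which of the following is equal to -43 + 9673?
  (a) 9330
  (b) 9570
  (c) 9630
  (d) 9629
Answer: c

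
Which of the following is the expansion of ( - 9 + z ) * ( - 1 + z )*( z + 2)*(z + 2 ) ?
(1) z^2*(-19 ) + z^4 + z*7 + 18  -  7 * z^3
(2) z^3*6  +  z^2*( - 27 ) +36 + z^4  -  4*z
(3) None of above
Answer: 3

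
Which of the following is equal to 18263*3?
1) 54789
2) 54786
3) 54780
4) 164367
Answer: 1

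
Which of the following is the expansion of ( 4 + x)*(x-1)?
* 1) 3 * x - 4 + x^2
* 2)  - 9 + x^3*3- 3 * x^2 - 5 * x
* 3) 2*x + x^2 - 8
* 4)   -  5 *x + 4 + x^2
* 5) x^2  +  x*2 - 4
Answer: 1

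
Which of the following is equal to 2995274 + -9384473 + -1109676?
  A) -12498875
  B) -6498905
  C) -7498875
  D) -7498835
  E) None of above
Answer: C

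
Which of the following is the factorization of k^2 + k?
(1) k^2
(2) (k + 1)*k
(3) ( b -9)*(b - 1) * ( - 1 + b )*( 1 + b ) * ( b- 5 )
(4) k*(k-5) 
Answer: 2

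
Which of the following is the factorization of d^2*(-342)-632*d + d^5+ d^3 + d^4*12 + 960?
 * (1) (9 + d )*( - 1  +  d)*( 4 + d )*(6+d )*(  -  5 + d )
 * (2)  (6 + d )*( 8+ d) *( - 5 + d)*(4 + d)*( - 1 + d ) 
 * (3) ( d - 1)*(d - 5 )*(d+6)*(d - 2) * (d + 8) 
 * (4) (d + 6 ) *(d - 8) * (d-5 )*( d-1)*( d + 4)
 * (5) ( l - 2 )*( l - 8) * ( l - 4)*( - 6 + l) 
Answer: 2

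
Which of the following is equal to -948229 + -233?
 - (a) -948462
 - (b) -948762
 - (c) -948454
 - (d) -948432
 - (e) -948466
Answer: a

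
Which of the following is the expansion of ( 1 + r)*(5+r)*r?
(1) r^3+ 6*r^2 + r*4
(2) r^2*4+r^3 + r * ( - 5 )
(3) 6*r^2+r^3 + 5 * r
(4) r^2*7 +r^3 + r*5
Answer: 3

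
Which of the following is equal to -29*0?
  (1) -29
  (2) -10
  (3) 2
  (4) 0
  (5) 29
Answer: 4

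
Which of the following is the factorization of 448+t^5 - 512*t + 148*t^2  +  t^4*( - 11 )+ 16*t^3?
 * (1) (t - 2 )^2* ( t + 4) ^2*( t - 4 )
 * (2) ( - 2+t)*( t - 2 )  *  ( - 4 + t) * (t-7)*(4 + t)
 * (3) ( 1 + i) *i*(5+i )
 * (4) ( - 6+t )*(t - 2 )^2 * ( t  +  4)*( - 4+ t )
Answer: 2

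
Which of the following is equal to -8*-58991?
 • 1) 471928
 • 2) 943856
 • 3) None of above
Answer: 1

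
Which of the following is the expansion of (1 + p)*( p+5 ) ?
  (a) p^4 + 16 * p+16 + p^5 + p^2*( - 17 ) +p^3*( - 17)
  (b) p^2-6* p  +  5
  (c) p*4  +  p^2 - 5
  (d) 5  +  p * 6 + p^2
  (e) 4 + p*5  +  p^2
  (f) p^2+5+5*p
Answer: d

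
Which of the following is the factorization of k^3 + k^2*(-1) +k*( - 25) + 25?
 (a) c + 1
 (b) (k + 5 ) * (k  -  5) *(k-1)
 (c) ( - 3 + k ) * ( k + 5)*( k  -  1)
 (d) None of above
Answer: b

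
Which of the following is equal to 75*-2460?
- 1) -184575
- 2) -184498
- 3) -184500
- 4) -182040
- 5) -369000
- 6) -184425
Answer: 3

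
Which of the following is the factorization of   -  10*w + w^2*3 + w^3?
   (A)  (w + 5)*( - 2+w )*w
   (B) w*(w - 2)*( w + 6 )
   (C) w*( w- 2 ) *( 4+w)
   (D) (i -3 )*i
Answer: A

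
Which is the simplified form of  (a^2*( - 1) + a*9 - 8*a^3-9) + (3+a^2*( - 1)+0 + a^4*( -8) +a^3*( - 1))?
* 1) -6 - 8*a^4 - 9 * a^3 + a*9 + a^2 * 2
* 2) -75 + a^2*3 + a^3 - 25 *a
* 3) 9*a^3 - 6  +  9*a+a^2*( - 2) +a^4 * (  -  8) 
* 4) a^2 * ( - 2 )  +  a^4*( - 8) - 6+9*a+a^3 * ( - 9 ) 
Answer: 4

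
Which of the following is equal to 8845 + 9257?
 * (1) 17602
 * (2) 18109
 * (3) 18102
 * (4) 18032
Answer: 3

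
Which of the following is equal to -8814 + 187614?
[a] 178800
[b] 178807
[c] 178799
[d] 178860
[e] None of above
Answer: a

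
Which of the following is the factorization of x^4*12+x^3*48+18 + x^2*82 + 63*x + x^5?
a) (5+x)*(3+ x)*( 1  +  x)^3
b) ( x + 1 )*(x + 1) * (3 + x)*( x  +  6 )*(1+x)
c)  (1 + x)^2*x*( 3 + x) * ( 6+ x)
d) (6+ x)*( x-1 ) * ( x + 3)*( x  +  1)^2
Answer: b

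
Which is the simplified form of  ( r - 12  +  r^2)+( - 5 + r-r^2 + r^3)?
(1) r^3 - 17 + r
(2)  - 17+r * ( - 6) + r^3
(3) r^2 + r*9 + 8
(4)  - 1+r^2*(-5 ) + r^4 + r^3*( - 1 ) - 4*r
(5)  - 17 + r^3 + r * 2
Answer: 5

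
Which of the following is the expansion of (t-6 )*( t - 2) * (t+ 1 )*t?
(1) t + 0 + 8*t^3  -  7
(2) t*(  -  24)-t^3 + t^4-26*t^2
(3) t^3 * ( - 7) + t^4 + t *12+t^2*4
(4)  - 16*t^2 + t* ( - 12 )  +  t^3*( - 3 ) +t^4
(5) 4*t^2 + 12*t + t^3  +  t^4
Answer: 3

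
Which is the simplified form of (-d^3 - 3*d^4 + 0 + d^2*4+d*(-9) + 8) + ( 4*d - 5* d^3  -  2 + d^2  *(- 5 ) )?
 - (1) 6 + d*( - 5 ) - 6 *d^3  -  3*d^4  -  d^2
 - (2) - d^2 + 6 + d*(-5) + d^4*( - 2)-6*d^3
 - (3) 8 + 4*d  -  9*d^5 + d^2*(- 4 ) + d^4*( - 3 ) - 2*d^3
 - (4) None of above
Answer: 1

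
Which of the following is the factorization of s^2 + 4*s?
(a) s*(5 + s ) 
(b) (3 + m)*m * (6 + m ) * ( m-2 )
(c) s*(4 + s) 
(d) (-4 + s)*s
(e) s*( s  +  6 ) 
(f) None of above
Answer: c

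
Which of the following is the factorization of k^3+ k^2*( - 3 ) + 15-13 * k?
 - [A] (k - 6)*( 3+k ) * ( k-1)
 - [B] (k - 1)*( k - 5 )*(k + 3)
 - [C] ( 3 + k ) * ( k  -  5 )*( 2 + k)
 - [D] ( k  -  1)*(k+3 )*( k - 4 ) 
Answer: B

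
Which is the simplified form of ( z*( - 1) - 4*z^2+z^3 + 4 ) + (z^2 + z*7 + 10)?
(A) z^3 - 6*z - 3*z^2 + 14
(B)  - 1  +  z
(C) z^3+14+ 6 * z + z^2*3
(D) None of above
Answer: D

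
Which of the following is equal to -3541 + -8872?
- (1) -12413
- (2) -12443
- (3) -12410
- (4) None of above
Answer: 1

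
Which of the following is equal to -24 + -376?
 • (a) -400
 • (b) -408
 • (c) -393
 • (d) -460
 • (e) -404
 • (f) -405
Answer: a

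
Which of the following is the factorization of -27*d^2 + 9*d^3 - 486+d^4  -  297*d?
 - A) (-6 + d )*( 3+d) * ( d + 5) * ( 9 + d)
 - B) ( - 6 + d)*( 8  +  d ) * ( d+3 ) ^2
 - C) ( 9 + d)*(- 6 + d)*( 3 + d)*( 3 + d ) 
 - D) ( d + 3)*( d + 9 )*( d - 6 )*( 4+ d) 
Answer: C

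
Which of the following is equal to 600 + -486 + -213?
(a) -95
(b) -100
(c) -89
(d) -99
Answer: d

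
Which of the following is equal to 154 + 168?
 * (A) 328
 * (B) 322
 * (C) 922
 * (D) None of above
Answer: B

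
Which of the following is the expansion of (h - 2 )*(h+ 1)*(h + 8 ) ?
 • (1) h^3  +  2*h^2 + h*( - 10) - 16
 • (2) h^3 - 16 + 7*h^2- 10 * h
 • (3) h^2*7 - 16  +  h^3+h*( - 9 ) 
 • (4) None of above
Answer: 2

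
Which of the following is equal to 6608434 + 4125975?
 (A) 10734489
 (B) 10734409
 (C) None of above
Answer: B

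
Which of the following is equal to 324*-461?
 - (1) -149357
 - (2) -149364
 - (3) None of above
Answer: 2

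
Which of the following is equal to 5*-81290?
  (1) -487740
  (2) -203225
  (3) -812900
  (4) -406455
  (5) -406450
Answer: 5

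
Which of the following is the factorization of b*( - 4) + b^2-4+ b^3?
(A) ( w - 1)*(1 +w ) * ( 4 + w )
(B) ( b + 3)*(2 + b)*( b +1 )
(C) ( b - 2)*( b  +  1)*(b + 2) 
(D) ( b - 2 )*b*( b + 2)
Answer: C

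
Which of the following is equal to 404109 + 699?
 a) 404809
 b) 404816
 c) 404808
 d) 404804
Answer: c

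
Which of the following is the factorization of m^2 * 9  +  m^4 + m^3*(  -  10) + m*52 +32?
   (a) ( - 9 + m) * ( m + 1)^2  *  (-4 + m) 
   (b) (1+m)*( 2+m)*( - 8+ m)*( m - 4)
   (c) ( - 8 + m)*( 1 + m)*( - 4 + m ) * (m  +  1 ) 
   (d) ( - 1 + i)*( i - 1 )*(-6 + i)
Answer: c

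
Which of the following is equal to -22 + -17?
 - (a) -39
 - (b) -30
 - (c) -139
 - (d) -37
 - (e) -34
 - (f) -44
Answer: a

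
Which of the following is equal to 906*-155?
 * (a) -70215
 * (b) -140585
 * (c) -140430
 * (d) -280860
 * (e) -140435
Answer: c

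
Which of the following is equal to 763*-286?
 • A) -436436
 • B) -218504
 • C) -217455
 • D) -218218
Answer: D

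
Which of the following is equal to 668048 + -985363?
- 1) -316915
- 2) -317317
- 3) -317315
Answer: 3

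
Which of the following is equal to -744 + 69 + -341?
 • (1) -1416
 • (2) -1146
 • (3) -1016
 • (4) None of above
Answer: 3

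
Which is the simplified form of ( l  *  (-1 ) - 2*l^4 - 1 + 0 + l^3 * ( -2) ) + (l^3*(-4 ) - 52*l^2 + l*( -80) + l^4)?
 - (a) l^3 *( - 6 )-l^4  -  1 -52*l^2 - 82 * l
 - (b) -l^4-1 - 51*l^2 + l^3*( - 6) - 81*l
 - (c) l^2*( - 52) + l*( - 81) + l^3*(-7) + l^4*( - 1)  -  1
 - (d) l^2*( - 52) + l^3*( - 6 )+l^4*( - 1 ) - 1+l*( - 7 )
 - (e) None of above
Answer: e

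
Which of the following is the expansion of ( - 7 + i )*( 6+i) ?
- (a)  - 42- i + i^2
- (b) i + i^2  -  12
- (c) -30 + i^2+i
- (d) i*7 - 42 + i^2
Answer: a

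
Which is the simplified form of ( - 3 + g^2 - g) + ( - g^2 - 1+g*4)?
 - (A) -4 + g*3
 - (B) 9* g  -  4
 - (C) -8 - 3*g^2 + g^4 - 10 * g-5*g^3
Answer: A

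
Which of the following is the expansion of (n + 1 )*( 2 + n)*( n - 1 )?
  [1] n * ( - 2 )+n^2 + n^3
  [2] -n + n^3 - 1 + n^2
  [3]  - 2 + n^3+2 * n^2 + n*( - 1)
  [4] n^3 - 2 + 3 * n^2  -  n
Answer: 3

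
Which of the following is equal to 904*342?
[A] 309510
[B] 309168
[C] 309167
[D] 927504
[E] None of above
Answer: B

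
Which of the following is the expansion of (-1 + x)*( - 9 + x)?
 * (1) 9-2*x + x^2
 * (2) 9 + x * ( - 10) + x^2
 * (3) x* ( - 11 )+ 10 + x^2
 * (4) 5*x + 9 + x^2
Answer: 2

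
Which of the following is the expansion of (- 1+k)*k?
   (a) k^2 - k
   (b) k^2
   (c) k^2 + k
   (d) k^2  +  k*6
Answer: a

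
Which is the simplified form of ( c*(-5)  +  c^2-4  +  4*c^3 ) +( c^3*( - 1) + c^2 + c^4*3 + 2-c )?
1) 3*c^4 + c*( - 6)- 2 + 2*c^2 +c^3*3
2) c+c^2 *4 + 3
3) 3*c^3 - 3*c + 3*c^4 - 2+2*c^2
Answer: 1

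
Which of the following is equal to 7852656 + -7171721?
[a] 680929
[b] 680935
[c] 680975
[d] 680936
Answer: b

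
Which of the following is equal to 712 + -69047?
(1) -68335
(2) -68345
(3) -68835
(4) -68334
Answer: 1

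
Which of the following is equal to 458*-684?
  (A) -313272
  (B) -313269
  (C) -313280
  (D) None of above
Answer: A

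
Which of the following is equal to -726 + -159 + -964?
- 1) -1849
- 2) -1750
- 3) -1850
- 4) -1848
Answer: 1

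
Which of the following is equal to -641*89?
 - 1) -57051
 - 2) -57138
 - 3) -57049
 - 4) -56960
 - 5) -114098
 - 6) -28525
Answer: 3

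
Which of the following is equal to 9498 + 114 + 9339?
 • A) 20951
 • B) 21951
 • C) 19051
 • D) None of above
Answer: D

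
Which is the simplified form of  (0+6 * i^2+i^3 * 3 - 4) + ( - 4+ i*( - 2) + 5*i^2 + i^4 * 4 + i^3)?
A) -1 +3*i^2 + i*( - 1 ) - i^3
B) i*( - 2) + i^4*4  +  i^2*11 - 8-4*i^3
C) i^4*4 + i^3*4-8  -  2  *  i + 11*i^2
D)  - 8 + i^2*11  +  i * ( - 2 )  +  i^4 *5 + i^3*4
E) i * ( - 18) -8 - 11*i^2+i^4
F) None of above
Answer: C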